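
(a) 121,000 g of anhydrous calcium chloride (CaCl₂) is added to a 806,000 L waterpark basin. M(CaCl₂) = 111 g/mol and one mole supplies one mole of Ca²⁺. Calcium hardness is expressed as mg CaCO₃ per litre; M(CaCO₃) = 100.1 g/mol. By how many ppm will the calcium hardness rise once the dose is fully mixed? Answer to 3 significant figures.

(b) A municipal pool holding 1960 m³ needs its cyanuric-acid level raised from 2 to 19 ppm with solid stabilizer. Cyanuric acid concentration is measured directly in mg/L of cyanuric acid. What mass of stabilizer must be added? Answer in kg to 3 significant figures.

(a) Moles of Ca²⁺: 121,000 g ÷ 111 g/mol = 1090 mol.
(a) As CaCO₃: 1090 mol × 100.1 g/mol = 109,100 g.
(a) Rise: 109,100 g / 806,000 L × 1000 = 135.4 mg/L.

(b) Volume: 1960 m³ = 1,960,000 L.
(b) CYA to add: (19 − 2) = 17 mg/L × 1,960,000 L = 33,320 g cyanuric acid.

(a) 135 ppm; (b) 33.3 kg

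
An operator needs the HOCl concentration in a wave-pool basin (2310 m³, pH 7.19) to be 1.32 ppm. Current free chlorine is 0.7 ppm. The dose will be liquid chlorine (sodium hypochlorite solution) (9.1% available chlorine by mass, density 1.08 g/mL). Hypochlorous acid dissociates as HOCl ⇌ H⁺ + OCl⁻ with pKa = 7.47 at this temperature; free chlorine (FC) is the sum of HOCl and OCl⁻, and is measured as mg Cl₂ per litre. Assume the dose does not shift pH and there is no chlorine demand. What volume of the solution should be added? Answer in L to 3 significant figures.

Volume: 2310 m³ = 2,310,000 L.
[OCl⁻]/[HOCl] = 10^(pH − pKa) = 10^(7.19 − 7.47) = 0.5248; fraction as HOCl = 1/(1 + 0.5248) = 0.6558.
Free chlorine required for 1.32 ppm HOCl: 1.32 / 0.6558 = 2.013 ppm.
FC to add: 2.013 − 0.7 = 1.313 mg/L as Cl₂.
Cl₂ equivalent: 1.313 mg/L × 2,310,000 L = 3032 g.
Product at 9.1% available Cl: 3032 / 0.091 = 33,320 g.
Volume: 33,320 g ÷ 1.08 g/mL = 30,860 mL.

30.9 L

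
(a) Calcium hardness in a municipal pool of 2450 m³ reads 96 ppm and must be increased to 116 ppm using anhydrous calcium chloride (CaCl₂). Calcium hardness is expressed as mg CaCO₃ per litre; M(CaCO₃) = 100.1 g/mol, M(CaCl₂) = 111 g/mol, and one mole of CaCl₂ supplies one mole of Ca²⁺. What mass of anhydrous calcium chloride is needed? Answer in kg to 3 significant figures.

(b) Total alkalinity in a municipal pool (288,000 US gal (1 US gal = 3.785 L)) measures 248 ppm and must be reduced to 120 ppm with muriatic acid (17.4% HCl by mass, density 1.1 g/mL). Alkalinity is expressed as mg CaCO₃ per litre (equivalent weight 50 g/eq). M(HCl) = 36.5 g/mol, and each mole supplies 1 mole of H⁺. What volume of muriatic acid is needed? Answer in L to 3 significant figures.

(a) Volume: 2450 m³ = 2,450,000 L.
(a) Hardness to add: (116 − 96) = 20 mg/L as CaCO₃ × 2,450,000 L = 49,000 g as CaCO₃.
(a) Moles of Ca²⁺ (1 mol Ca²⁺ ≡ 1 mol CaCO₃): 49,000 / 100.1 g/mol = 489.5 mol.
(a) Mass of CaCl₂: 489.5 × 111 = 54,340 g.

(b) Volume: 288,000 US gal × 3.785 L/gal = 1,090,080 L.
(b) Alkalinity to neutralize: (248 − 120) = 128 mg/L as CaCO₃ × 1,090,080 L = 139,500 g as CaCO₃.
(b) Equivalents of H⁺ required: 139,500 ÷ 50 g/eq = 2791 eq = 2791 mol HCl.
(b) Mass of HCl: 2791 × 36.5 = 101,900 g.
(b) Mass of 17.4% solution: 101,900 / 0.174 = 585,400 g.
(b) Volume: 585,400 g ÷ 1.1 g/mL = 532,200 mL.

(a) 54.3 kg; (b) 532 L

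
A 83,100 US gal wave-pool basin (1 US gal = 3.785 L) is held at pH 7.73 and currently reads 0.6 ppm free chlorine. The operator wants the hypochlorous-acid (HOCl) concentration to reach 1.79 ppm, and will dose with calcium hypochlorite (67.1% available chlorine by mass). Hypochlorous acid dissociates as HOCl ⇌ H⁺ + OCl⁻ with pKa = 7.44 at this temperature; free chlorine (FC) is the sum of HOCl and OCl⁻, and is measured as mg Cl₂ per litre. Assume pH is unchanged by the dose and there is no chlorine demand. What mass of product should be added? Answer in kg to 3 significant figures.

2.19 kg

Volume: 83,100 US gal × 3.785 L/gal = 314,534 L.
[OCl⁻]/[HOCl] = 10^(pH − pKa) = 10^(7.73 − 7.44) = 1.95; fraction as HOCl = 1/(1 + 1.95) = 0.339.
Free chlorine required for 1.79 ppm HOCl: 1.79 / 0.339 = 5.28 ppm.
FC to add: 5.28 − 0.6 = 4.68 mg/L as Cl₂.
Cl₂ equivalent: 4.68 mg/L × 314,534 L = 1472 g.
Product at 67.1% available Cl: 1472 / 0.671 = 2194 g.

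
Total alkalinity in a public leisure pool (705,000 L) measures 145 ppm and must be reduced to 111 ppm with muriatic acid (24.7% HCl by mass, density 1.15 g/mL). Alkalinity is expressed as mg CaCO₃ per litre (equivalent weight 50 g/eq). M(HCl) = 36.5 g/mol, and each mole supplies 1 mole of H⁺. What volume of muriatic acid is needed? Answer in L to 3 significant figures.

61.6 L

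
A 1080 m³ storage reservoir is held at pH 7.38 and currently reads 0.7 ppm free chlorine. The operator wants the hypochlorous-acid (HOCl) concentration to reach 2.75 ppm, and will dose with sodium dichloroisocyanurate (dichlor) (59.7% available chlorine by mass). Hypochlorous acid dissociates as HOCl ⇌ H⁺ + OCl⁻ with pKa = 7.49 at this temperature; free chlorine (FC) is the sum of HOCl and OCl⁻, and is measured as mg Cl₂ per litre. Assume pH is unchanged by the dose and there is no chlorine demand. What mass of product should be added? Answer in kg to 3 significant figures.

Volume: 1080 m³ = 1,080,000 L.
[OCl⁻]/[HOCl] = 10^(pH − pKa) = 10^(7.38 − 7.49) = 0.7762; fraction as HOCl = 1/(1 + 0.7762) = 0.563.
Free chlorine required for 2.75 ppm HOCl: 2.75 / 0.563 = 4.885 ppm.
FC to add: 4.885 − 0.7 = 4.185 mg/L as Cl₂.
Cl₂ equivalent: 4.185 mg/L × 1,080,000 L = 4519 g.
Product at 59.7% available Cl: 4519 / 0.597 = 7570 g.

7.57 kg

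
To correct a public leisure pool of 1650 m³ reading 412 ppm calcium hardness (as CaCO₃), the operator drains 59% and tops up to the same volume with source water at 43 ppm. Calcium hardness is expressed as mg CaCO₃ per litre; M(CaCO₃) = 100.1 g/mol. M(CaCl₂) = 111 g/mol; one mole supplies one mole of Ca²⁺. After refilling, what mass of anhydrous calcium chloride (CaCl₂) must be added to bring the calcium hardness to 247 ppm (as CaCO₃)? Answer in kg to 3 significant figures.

Volume: 1650 m³ = 1,650,000 L.
After draining 59% and refilling: 412 × 0.41 + 43 × 0.59 = 194.29 ppm.
Deficit to target: 247 − 194.29 = 52.71 mg/L.
As CaCO₃: 52.71 mg/L × 1,650,000 L = 86,970 g; ÷ 100.1 = 868.8 mol Ca²⁺.
Mass: 868.8 × 111 = 96,440 g.

96.4 kg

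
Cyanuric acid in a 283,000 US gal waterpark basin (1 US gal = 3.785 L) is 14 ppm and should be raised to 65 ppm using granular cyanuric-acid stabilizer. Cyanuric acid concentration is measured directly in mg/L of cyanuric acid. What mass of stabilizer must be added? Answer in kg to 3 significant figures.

54.6 kg

Volume: 283,000 US gal × 3.785 L/gal = 1,071,155 L.
CYA to add: (65 − 14) = 51 mg/L × 1,071,155 L = 54,630 g cyanuric acid.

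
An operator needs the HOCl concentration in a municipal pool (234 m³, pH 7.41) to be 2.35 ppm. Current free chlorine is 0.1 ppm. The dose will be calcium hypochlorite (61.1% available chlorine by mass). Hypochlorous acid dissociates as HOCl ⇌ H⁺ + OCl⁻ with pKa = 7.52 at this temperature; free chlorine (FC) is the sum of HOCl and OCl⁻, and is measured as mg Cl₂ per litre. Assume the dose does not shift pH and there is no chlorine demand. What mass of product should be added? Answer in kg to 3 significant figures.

1.56 kg

Volume: 234 m³ = 234,000 L.
[OCl⁻]/[HOCl] = 10^(pH − pKa) = 10^(7.41 − 7.52) = 0.7762; fraction as HOCl = 1/(1 + 0.7762) = 0.563.
Free chlorine required for 2.35 ppm HOCl: 2.35 / 0.563 = 4.174 ppm.
FC to add: 4.174 − 0.1 = 4.074 mg/L as Cl₂.
Cl₂ equivalent: 4.074 mg/L × 234,000 L = 953.4 g.
Product at 61.1% available Cl: 953.4 / 0.611 = 1560 g.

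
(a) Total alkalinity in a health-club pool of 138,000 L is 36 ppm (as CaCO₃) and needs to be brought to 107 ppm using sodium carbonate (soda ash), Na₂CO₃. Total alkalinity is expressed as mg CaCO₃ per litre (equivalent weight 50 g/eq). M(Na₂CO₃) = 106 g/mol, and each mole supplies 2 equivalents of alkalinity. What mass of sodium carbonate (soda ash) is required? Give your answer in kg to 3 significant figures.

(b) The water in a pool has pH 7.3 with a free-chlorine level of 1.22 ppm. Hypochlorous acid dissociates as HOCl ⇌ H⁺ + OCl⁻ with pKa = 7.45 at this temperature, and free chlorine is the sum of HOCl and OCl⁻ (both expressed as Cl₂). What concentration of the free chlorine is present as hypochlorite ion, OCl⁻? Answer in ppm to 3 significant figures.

(a) Alkalinity to add: (107 − 36) = 71 mg/L as CaCO₃ × 138,000 L = 9798 g as CaCO₃.
(a) Equivalents: 9798 g ÷ 50 g/eq = 196 eq.
(a) Each mole of Na₂CO₃ supplies 2 eq, so 196 / 2 = 97.98 mol.
(a) Mass: 97.98 mol × 106 g/mol = 10,390 g.

(b) [OCl⁻]/[HOCl] = 10^(pH − pKa) = 10^(7.3 − 7.45) = 10^-0.15 = 0.7079.
(b) Fraction as HOCl = 1 / (1 + 0.7079) = 0.5855.
(b) OCl⁻ = (1 − 0.5855) × 1.22 ppm = 0.5057 ppm.

(a) 10.4 kg; (b) 0.506 ppm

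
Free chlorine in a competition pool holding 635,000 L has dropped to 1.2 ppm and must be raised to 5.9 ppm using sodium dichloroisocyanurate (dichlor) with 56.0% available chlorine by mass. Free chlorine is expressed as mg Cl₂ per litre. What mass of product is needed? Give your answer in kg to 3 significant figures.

5.33 kg

Chlorine deficit: 5.9 − 1.2 = 4.7 ppm = 4.7 mg/L as Cl₂.
Cl₂ equivalent needed: 4.7 mg/L × 635,000 L = 2,984,000 mg = 2984 g.
Product at 56.0% available chlorine: 2984 / 0.56 = 5329 g.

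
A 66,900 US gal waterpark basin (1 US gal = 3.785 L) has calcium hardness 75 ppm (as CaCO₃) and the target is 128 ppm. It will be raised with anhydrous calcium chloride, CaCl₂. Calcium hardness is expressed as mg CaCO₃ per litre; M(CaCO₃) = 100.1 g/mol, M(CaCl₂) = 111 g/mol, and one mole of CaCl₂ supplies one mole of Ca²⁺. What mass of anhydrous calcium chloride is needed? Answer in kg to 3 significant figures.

Volume: 66,900 US gal × 3.785 L/gal = 253,216 L.
Hardness to add: (128 − 75) = 53 mg/L as CaCO₃ × 253,216 L = 13,420 g as CaCO₃.
Moles of Ca²⁺ (1 mol Ca²⁺ ≡ 1 mol CaCO₃): 13,420 / 100.1 g/mol = 134.1 mol.
Mass of CaCl₂: 134.1 × 111 = 14,880 g.

14.9 kg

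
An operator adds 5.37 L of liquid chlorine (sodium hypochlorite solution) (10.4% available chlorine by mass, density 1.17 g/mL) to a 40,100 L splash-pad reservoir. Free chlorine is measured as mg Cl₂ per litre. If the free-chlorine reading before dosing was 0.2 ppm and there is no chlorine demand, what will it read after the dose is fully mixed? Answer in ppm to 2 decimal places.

16.49 ppm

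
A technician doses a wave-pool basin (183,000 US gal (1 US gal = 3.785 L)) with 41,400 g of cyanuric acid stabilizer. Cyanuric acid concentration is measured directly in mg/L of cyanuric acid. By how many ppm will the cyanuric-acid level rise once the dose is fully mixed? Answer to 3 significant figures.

Volume: 183,000 US gal × 3.785 L/gal = 692,655 L.
Rise: 41,400 g / 692,655 L × 1000 = 59.77 mg/L.

59.8 ppm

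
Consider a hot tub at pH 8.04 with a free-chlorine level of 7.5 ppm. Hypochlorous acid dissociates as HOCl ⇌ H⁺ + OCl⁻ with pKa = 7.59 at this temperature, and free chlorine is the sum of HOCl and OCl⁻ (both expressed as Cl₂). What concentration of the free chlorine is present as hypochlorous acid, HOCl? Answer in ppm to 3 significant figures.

[OCl⁻]/[HOCl] = 10^(pH − pKa) = 10^(8.04 − 7.59) = 10^0.45 = 2.818.
Fraction as HOCl = 1 / (1 + 2.818) = 0.2619.
HOCl = 0.2619 × 7.5 ppm = 1.964 ppm.

1.96 ppm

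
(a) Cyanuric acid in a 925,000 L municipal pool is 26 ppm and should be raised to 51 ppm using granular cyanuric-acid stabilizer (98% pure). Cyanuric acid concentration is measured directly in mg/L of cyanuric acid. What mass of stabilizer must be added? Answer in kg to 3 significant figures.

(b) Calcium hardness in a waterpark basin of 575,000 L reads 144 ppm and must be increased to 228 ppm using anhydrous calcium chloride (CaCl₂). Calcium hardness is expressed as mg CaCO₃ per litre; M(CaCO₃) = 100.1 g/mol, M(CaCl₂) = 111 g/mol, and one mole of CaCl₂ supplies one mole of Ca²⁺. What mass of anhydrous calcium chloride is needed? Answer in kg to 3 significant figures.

(a) CYA to add: (51 − 26) = 25 mg/L × 925,000 L = 23,120 g cyanuric acid.
(a) At 98% purity: 23,120 / 0.98 = 23,600 g product.

(b) Hardness to add: (228 − 144) = 84 mg/L as CaCO₃ × 575,000 L = 48,300 g as CaCO₃.
(b) Moles of Ca²⁺ (1 mol Ca²⁺ ≡ 1 mol CaCO₃): 48,300 / 100.1 g/mol = 482.5 mol.
(b) Mass of CaCl₂: 482.5 × 111 = 53,560 g.

(a) 23.6 kg; (b) 53.6 kg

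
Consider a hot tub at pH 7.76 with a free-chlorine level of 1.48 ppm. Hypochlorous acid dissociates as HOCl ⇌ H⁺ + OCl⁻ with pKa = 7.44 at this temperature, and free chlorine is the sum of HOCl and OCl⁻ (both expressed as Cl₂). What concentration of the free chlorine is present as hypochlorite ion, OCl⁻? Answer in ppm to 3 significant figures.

1.00 ppm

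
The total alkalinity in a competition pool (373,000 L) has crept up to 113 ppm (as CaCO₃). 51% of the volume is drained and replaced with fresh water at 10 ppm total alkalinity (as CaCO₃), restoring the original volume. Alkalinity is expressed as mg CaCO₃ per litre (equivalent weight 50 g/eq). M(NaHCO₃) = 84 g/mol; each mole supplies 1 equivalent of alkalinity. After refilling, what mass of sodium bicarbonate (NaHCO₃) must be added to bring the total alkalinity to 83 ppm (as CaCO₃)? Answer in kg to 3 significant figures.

14.1 kg

After draining 51% and refilling: 113 × 0.49 + 10 × 0.51 = 60.47 ppm.
Deficit to target: 83 − 60.47 = 22.53 mg/L.
As CaCO₃: 22.53 mg/L × 373,000 L = 8404 g; ÷ 50 g/eq ÷ 1 = 168.1 mol NaHCO₃.
Mass: 168.1 × 84 = 14,120 g.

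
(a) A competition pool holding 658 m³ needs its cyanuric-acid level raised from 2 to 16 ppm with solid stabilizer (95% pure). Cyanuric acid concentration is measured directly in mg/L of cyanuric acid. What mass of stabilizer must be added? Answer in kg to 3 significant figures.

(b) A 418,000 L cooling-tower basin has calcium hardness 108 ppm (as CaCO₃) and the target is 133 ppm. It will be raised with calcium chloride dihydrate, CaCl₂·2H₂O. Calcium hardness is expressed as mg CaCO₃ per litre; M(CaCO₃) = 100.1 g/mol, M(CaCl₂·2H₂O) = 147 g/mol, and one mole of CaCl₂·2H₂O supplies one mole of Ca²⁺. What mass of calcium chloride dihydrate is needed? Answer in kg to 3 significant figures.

(a) 9.70 kg; (b) 15.3 kg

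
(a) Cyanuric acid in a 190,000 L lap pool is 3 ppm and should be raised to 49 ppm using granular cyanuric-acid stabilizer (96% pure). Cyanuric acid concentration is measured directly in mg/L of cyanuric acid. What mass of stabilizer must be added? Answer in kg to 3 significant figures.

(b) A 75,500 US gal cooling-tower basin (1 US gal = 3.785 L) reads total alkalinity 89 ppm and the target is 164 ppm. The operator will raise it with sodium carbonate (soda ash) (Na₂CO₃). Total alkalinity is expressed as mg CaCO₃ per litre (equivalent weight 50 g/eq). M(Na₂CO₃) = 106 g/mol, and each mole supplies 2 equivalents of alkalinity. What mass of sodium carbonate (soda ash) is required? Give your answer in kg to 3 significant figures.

(a) 9.10 kg; (b) 22.7 kg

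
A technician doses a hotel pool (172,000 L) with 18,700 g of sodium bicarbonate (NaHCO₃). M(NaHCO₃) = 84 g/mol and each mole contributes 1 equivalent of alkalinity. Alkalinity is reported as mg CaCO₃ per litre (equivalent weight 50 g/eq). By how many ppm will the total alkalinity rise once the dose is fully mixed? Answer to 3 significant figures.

Moles of NaHCO₃: 18,700 g ÷ 84 g/mol = 222.6 mol → 222.6 eq of alkalinity.
As CaCO₃: 222.6 eq × 50 g/eq = 11,130 g.
Rise: 11,130 g / 172,000 L × 1000 = 64.71 mg/L.

64.7 ppm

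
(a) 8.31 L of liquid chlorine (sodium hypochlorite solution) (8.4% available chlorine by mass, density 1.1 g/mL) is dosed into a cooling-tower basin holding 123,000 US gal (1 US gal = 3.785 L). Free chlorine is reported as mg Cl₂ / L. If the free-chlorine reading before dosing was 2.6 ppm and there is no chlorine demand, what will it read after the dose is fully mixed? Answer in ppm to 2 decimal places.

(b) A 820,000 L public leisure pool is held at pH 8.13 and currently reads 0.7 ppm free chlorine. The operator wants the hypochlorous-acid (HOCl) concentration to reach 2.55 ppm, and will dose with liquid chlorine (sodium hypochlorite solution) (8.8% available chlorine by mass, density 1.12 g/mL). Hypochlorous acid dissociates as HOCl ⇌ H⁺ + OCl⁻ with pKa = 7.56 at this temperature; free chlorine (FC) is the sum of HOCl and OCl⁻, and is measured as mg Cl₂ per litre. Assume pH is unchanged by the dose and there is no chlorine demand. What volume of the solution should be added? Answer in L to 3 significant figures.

(a) 4.25 ppm; (b) 94.2 L

(a) Volume: 123,000 US gal × 3.785 L/gal = 465,555 L.
(a) Mass of solution: 8.31 L × 1000 mL/L × 1.1 g/mL = 9141 g.
(a) Available chlorine delivered: 9141 g × 0.084 = 767.8 g as Cl₂.
(a) Concentration rise: 767.8 g / 465,555 L = 1.649 mg/L = 1.65 ppm.
(a) Final FC: 2.6 + 1.65 = 4.25 ppm.

(b) [OCl⁻]/[HOCl] = 10^(pH − pKa) = 10^(8.13 − 7.56) = 3.715; fraction as HOCl = 1/(1 + 3.715) = 0.2121.
(b) Free chlorine required for 2.55 ppm HOCl: 2.55 / 0.2121 = 12.02 ppm.
(b) FC to add: 12.02 − 0.7 = 11.32 mg/L as Cl₂.
(b) Cl₂ equivalent: 11.32 mg/L × 820,000 L = 9286 g.
(b) Product at 8.8% available Cl: 9286 / 0.088 = 105,500 g.
(b) Volume: 105,500 g ÷ 1.12 g/mL = 94,210 mL.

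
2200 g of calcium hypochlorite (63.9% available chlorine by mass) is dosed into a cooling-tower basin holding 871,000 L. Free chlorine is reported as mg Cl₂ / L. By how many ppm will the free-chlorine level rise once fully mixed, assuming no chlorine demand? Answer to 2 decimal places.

Available chlorine delivered: 2200 g × 0.639 = 1406 g as Cl₂.
Concentration rise: 1406 g / 871,000 L = 1.614 mg/L = 1.61 ppm.

1.61 ppm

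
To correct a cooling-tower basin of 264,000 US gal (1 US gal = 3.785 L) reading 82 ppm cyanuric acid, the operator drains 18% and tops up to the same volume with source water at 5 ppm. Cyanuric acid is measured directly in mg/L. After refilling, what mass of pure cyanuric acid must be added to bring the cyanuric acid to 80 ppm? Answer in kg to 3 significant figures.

Volume: 264,000 US gal × 3.785 L/gal = 999,240 L.
After draining 18% and refilling: 82 × 0.82 + 5 × 0.18 = 68.14 ppm.
Deficit to target: 80 − 68.14 = 11.86 mg/L.
Mass: 11.86 mg/L × 999,240 L = 11,850 g cyanuric acid.

11.9 kg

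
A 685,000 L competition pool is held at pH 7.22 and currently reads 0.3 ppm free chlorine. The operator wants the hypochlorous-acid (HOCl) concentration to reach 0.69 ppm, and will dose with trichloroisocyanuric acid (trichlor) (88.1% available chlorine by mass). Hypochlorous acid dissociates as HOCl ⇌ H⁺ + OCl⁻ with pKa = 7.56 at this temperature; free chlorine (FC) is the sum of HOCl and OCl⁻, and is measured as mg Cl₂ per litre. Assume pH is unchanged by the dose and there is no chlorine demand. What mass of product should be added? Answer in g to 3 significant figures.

548 g

[OCl⁻]/[HOCl] = 10^(pH − pKa) = 10^(7.22 − 7.56) = 0.4571; fraction as HOCl = 1/(1 + 0.4571) = 0.6863.
Free chlorine required for 0.69 ppm HOCl: 0.69 / 0.6863 = 1.005 ppm.
FC to add: 1.005 − 0.3 = 0.7054 mg/L as Cl₂.
Cl₂ equivalent: 0.7054 mg/L × 685,000 L = 483.2 g.
Product at 88.1% available Cl: 483.2 / 0.881 = 548.5 g.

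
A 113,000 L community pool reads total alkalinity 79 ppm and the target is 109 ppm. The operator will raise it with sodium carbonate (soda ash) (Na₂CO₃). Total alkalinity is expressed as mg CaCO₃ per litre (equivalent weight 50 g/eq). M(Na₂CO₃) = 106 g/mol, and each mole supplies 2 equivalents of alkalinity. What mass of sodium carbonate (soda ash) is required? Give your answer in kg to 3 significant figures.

3.59 kg

Alkalinity to add: (109 − 79) = 30 mg/L as CaCO₃ × 113,000 L = 3390 g as CaCO₃.
Equivalents: 3390 g ÷ 50 g/eq = 67.8 eq.
Each mole of Na₂CO₃ supplies 2 eq, so 67.8 / 2 = 33.9 mol.
Mass: 33.9 mol × 106 g/mol = 3593 g.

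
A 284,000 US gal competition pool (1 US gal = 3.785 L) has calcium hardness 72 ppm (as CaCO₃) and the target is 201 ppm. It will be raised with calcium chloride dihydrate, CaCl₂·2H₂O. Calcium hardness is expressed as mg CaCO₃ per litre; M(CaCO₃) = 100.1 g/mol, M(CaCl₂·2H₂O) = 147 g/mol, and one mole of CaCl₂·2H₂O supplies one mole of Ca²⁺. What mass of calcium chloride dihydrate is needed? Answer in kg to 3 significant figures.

204 kg

Volume: 284,000 US gal × 3.785 L/gal = 1,074,940 L.
Hardness to add: (201 − 72) = 129 mg/L as CaCO₃ × 1,074,940 L = 138,700 g as CaCO₃.
Moles of Ca²⁺ (1 mol Ca²⁺ ≡ 1 mol CaCO₃): 138,700 / 100.1 g/mol = 1385 mol.
Mass of CaCl₂·2H₂O: 1385 × 147 = 203,600 g.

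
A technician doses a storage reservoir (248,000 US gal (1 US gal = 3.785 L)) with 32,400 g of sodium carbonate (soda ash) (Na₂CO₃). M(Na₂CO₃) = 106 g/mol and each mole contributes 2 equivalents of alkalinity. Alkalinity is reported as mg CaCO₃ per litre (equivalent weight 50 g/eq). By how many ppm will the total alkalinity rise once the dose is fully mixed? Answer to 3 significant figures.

Volume: 248,000 US gal × 3.785 L/gal = 938,680 L.
Moles of Na₂CO₃: 32,400 g ÷ 106 g/mol = 305.7 mol → 611.3 eq of alkalinity.
As CaCO₃: 611.3 eq × 50 g/eq = 30,570 g.
Rise: 30,570 g / 938,680 L × 1000 = 32.56 mg/L.

32.6 ppm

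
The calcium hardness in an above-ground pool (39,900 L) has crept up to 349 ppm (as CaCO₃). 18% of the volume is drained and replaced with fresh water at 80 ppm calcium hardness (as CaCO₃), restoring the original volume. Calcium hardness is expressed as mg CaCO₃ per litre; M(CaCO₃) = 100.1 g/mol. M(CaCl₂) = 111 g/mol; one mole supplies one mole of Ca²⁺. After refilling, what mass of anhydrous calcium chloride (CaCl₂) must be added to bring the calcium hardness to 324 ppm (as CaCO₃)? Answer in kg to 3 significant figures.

1.04 kg

After draining 18% and refilling: 349 × 0.82 + 80 × 0.18 = 300.58 ppm.
Deficit to target: 324 − 300.58 = 23.42 mg/L.
As CaCO₃: 23.42 mg/L × 39,900 L = 934.5 g; ÷ 100.1 = 9.335 mol Ca²⁺.
Mass: 9.335 × 111 = 1036 g.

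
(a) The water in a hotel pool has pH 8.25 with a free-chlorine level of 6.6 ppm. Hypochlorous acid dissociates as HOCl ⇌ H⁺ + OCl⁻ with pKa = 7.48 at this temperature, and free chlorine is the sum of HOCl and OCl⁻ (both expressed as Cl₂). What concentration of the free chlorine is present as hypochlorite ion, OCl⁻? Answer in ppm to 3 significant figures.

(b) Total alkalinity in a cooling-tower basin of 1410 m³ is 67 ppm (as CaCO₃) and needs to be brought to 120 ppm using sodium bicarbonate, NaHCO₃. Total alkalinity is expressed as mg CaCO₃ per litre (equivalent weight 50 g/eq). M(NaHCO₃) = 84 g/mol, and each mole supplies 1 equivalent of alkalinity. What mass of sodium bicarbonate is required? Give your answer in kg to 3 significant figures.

(a) 5.64 ppm; (b) 126 kg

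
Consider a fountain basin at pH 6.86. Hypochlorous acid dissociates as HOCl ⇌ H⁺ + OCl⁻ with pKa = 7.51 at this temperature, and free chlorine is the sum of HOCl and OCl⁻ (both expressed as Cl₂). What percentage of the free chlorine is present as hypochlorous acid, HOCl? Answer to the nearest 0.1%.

[OCl⁻]/[HOCl] = 10^(pH − pKa) = 10^(6.86 − 7.51) = 10^-0.65 = 0.2239.
Fraction as HOCl = 1 / (1 + 0.2239) = 0.8171.

81.7%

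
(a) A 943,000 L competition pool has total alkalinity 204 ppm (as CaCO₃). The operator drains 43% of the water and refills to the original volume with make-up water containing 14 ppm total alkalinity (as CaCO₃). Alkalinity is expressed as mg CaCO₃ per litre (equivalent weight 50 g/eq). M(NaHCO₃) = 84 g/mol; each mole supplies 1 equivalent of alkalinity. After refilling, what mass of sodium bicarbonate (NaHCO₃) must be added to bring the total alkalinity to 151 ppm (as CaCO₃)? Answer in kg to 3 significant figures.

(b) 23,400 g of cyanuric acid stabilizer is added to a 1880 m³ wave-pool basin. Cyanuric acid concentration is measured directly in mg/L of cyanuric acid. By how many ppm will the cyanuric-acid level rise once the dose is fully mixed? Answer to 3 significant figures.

(a) 45.5 kg; (b) 12.4 ppm

(a) After draining 43% and refilling: 204 × 0.57 + 14 × 0.43 = 122.3 ppm.
(a) Deficit to target: 151 − 122.3 = 28.7 mg/L.
(a) As CaCO₃: 28.7 mg/L × 943,000 L = 27,060 g; ÷ 50 g/eq ÷ 1 = 541.3 mol NaHCO₃.
(a) Mass: 541.3 × 84 = 45,470 g.

(b) Volume: 1880 m³ = 1,880,000 L.
(b) Rise: 23,400 g / 1,880,000 L × 1000 = 12.45 mg/L.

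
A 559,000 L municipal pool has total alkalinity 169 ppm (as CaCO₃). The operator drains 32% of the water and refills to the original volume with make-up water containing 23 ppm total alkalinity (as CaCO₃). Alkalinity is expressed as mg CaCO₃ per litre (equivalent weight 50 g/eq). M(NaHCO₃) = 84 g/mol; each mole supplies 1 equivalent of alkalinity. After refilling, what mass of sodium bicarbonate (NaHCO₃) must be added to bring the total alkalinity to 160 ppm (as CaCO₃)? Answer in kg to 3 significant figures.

35.4 kg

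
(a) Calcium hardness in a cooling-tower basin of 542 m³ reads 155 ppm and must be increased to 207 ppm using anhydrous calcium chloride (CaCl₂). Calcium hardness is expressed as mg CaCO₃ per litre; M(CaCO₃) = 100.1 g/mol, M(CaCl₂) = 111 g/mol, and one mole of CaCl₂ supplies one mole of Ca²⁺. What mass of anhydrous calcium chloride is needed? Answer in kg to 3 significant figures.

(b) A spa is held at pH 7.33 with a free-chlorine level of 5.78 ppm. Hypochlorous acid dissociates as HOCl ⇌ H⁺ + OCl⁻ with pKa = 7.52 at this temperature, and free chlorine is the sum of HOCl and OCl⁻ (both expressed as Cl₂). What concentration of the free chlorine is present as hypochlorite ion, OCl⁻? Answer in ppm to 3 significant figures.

(a) Volume: 542 m³ = 542,000 L.
(a) Hardness to add: (207 − 155) = 52 mg/L as CaCO₃ × 542,000 L = 28,180 g as CaCO₃.
(a) Moles of Ca²⁺ (1 mol Ca²⁺ ≡ 1 mol CaCO₃): 28,180 / 100.1 g/mol = 281.6 mol.
(a) Mass of CaCl₂: 281.6 × 111 = 31,250 g.

(b) [OCl⁻]/[HOCl] = 10^(pH − pKa) = 10^(7.33 − 7.52) = 10^-0.19 = 0.6457.
(b) Fraction as HOCl = 1 / (1 + 0.6457) = 0.6077.
(b) OCl⁻ = (1 − 0.6077) × 5.78 ppm = 2.268 ppm.

(a) 31.3 kg; (b) 2.27 ppm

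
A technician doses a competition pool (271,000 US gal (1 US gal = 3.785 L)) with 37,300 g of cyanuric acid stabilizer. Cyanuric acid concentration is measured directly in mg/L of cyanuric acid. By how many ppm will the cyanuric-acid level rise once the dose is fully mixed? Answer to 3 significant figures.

36.4 ppm

Volume: 271,000 US gal × 3.785 L/gal = 1,025,735 L.
Rise: 37,300 g / 1,025,735 L × 1000 = 36.36 mg/L.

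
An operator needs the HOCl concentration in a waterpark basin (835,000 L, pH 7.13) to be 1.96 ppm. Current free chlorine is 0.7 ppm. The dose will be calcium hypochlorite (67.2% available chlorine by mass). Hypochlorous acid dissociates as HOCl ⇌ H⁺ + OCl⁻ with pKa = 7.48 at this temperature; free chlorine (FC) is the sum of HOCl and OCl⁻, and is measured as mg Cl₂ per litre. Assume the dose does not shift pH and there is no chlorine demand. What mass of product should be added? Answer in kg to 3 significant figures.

2.65 kg

[OCl⁻]/[HOCl] = 10^(pH − pKa) = 10^(7.13 − 7.48) = 0.4467; fraction as HOCl = 1/(1 + 0.4467) = 0.6912.
Free chlorine required for 1.96 ppm HOCl: 1.96 / 0.6912 = 2.835 ppm.
FC to add: 2.835 − 0.7 = 2.135 mg/L as Cl₂.
Cl₂ equivalent: 2.135 mg/L × 835,000 L = 1783 g.
Product at 67.2% available Cl: 1783 / 0.672 = 2653 g.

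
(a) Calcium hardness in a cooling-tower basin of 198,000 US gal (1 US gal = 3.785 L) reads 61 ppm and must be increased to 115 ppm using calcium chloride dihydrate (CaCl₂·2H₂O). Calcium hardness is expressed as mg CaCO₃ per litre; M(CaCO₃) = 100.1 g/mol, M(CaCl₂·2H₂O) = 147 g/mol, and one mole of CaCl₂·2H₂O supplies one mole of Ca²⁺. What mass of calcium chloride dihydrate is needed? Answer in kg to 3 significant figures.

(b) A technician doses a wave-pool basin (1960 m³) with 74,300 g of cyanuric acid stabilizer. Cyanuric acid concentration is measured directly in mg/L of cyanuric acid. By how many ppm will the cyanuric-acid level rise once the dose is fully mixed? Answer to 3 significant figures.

(a) 59.4 kg; (b) 37.9 ppm

(a) Volume: 198,000 US gal × 3.785 L/gal = 749,430 L.
(a) Hardness to add: (115 − 61) = 54 mg/L as CaCO₃ × 749,430 L = 40,470 g as CaCO₃.
(a) Moles of Ca²⁺ (1 mol Ca²⁺ ≡ 1 mol CaCO₃): 40,470 / 100.1 g/mol = 404.3 mol.
(a) Mass of CaCl₂·2H₂O: 404.3 × 147 = 59,430 g.

(b) Volume: 1960 m³ = 1,960,000 L.
(b) Rise: 74,300 g / 1,960,000 L × 1000 = 37.91 mg/L.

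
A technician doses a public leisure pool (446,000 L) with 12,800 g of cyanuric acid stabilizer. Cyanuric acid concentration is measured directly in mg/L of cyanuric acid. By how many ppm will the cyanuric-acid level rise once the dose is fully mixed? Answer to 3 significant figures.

28.7 ppm

Rise: 12,800 g / 446,000 L × 1000 = 28.7 mg/L.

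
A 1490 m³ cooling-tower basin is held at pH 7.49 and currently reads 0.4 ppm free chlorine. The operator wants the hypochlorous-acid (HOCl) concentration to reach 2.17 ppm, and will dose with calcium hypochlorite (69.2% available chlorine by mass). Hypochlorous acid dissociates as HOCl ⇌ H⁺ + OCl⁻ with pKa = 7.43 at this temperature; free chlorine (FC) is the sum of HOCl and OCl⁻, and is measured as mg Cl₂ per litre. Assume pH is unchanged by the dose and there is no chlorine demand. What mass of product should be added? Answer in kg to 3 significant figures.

Volume: 1490 m³ = 1,490,000 L.
[OCl⁻]/[HOCl] = 10^(pH − pKa) = 10^(7.49 − 7.43) = 1.148; fraction as HOCl = 1/(1 + 1.148) = 0.4655.
Free chlorine required for 2.17 ppm HOCl: 2.17 / 0.4655 = 4.661 ppm.
FC to add: 4.661 − 0.4 = 4.261 mg/L as Cl₂.
Cl₂ equivalent: 4.261 mg/L × 1,490,000 L = 6350 g.
Product at 69.2% available Cl: 6350 / 0.692 = 9176 g.

9.18 kg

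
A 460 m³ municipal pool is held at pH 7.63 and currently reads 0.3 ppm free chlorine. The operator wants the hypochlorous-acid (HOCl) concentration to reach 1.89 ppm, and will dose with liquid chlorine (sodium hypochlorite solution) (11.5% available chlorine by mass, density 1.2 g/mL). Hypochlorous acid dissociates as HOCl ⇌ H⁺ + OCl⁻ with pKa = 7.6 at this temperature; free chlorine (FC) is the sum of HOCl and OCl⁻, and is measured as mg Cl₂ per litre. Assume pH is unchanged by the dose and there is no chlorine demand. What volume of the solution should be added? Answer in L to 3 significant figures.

Volume: 460 m³ = 460,000 L.
[OCl⁻]/[HOCl] = 10^(pH − pKa) = 10^(7.63 − 7.6) = 1.072; fraction as HOCl = 1/(1 + 1.072) = 0.4827.
Free chlorine required for 1.89 ppm HOCl: 1.89 / 0.4827 = 3.915 ppm.
FC to add: 3.915 − 0.3 = 3.615 mg/L as Cl₂.
Cl₂ equivalent: 3.615 mg/L × 460,000 L = 1663 g.
Product at 11.5% available Cl: 1663 / 0.115 = 14,460 g.
Volume: 14,460 g ÷ 1.2 g/mL = 12,050 mL.

12.1 L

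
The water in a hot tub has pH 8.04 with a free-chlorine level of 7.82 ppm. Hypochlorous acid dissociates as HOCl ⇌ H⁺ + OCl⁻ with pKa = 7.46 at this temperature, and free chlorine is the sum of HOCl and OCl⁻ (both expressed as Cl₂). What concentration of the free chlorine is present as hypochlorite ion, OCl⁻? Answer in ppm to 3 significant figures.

[OCl⁻]/[HOCl] = 10^(pH − pKa) = 10^(8.04 − 7.46) = 10^0.58 = 3.802.
Fraction as HOCl = 1 / (1 + 3.802) = 0.2083.
OCl⁻ = (1 − 0.2083) × 7.82 ppm = 6.191 ppm.

6.19 ppm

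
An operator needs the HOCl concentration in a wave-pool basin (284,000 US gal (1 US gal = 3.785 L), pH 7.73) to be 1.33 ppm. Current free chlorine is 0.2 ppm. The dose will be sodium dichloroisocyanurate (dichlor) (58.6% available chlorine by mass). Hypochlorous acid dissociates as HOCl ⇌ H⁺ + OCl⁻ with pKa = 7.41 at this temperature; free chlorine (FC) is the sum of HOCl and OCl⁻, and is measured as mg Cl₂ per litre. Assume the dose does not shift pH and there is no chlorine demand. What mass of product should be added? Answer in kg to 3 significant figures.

Volume: 284,000 US gal × 3.785 L/gal = 1,074,940 L.
[OCl⁻]/[HOCl] = 10^(pH − pKa) = 10^(7.73 − 7.41) = 2.089; fraction as HOCl = 1/(1 + 2.089) = 0.3237.
Free chlorine required for 1.33 ppm HOCl: 1.33 / 0.3237 = 4.109 ppm.
FC to add: 4.109 − 0.2 = 3.909 mg/L as Cl₂.
Cl₂ equivalent: 3.909 mg/L × 1,074,940 L = 4202 g.
Product at 58.6% available Cl: 4202 / 0.586 = 7170 g.

7.17 kg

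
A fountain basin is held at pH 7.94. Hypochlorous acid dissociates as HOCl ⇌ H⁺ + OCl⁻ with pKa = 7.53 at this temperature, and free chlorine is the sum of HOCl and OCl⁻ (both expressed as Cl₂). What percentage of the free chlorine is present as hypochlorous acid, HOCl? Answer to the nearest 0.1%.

[OCl⁻]/[HOCl] = 10^(pH − pKa) = 10^(7.94 − 7.53) = 10^0.41 = 2.57.
Fraction as HOCl = 1 / (1 + 2.57) = 0.2801.

28.0%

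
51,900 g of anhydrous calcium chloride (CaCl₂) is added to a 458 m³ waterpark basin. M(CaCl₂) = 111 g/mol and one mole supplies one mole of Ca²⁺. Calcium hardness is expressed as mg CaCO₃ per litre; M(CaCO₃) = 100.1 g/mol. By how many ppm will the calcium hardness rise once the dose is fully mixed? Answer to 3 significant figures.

102 ppm

Volume: 458 m³ = 458,000 L.
Moles of Ca²⁺: 51,900 g ÷ 111 g/mol = 467.6 mol.
As CaCO₃: 467.6 mol × 100.1 g/mol = 46,800 g.
Rise: 46,800 g / 458,000 L × 1000 = 102.2 mg/L.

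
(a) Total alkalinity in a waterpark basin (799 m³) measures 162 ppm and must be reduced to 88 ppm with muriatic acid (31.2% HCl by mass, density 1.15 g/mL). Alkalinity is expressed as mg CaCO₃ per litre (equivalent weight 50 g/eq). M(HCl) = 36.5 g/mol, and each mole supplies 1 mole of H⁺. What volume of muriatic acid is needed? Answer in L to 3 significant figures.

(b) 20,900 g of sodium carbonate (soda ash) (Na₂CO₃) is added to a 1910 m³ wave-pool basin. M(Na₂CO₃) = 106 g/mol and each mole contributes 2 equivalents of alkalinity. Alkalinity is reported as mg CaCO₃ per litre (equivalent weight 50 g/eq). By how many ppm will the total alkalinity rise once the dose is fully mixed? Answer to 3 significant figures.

(a) Volume: 799 m³ = 799,000 L.
(a) Alkalinity to neutralize: (162 − 88) = 74 mg/L as CaCO₃ × 799,000 L = 59,130 g as CaCO₃.
(a) Equivalents of H⁺ required: 59,130 ÷ 50 g/eq = 1183 eq = 1183 mol HCl.
(a) Mass of HCl: 1183 × 36.5 = 43,160 g.
(a) Mass of 31.2% solution: 43,160 / 0.312 = 138,300 g.
(a) Volume: 138,300 g ÷ 1.15 g/mL = 120,300 mL.

(b) Volume: 1910 m³ = 1,910,000 L.
(b) Moles of Na₂CO₃: 20,900 g ÷ 106 g/mol = 197.2 mol → 394.3 eq of alkalinity.
(b) As CaCO₃: 394.3 eq × 50 g/eq = 19,720 g.
(b) Rise: 19,720 g / 1,910,000 L × 1000 = 10.32 mg/L.

(a) 120 L; (b) 10.3 ppm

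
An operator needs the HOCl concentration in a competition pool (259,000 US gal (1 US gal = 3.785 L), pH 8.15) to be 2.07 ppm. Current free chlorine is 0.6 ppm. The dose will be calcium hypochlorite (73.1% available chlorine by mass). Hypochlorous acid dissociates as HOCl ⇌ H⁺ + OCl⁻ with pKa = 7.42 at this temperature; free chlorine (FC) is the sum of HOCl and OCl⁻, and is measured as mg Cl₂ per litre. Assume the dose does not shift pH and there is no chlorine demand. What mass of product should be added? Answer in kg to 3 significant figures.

Volume: 259,000 US gal × 3.785 L/gal = 980,315 L.
[OCl⁻]/[HOCl] = 10^(pH − pKa) = 10^(8.15 − 7.42) = 5.37; fraction as HOCl = 1/(1 + 5.37) = 0.157.
Free chlorine required for 2.07 ppm HOCl: 2.07 / 0.157 = 13.19 ppm.
FC to add: 13.19 − 0.6 = 12.59 mg/L as Cl₂.
Cl₂ equivalent: 12.59 mg/L × 980,315 L = 12,340 g.
Product at 73.1% available Cl: 12,340 / 0.731 = 16,880 g.

16.9 kg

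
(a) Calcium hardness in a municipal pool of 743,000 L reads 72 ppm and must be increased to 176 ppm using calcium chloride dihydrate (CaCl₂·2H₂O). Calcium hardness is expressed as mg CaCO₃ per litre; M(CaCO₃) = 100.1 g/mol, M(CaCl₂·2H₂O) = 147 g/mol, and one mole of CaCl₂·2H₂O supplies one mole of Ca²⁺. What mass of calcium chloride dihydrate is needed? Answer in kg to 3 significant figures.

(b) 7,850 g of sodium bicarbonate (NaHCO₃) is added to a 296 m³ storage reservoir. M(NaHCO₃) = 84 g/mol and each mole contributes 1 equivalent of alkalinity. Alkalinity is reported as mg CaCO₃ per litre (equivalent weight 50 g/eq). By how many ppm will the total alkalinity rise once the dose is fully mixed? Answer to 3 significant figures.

(a) 113 kg; (b) 15.8 ppm

(a) Hardness to add: (176 − 72) = 104 mg/L as CaCO₃ × 743,000 L = 77,270 g as CaCO₃.
(a) Moles of Ca²⁺ (1 mol Ca²⁺ ≡ 1 mol CaCO₃): 77,270 / 100.1 g/mol = 771.9 mol.
(a) Mass of CaCl₂·2H₂O: 771.9 × 147 = 113,500 g.

(b) Volume: 296 m³ = 296,000 L.
(b) Moles of NaHCO₃: 7,850 g ÷ 84 g/mol = 93.45 mol → 93.45 eq of alkalinity.
(b) As CaCO₃: 93.45 eq × 50 g/eq = 4673 g.
(b) Rise: 4673 g / 296,000 L × 1000 = 15.79 mg/L.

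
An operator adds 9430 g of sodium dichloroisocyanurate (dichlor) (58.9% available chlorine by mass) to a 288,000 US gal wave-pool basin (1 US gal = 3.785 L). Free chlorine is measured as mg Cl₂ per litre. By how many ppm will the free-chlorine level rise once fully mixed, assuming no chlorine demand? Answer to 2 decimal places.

5.10 ppm

Volume: 288,000 US gal × 3.785 L/gal = 1,090,080 L.
Available chlorine delivered: 9430 g × 0.589 = 5554 g as Cl₂.
Concentration rise: 5554 g / 1,090,080 L = 5.095 mg/L = 5.10 ppm.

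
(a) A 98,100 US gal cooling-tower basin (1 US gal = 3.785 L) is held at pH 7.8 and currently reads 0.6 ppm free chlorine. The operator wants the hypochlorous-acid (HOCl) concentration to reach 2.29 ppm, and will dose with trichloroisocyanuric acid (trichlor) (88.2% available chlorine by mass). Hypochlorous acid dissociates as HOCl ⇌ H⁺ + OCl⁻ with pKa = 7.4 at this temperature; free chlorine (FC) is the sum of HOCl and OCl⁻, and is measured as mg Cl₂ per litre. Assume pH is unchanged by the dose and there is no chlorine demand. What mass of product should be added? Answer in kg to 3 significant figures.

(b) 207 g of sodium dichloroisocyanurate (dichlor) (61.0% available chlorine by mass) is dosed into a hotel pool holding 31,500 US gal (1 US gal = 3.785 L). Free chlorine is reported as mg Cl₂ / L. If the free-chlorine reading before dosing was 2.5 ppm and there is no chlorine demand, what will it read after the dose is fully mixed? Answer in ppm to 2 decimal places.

(a) Volume: 98,100 US gal × 3.785 L/gal = 371,308 L.
(a) [OCl⁻]/[HOCl] = 10^(pH − pKa) = 10^(7.8 − 7.4) = 2.512; fraction as HOCl = 1/(1 + 2.512) = 0.2847.
(a) Free chlorine required for 2.29 ppm HOCl: 2.29 / 0.2847 = 8.042 ppm.
(a) FC to add: 8.042 − 0.6 = 7.442 mg/L as Cl₂.
(a) Cl₂ equivalent: 7.442 mg/L × 371,308 L = 2763 g.
(a) Product at 88.2% available Cl: 2763 / 0.882 = 3133 g.

(b) Volume: 31,500 US gal × 3.785 L/gal = 119,228 L.
(b) Available chlorine delivered: 207 g × 0.61 = 126.3 g as Cl₂.
(b) Concentration rise: 126.3 g / 119,228 L = 1.059 mg/L = 1.06 ppm.
(b) Final FC: 2.5 + 1.06 = 3.56 ppm.

(a) 3.13 kg; (b) 3.56 ppm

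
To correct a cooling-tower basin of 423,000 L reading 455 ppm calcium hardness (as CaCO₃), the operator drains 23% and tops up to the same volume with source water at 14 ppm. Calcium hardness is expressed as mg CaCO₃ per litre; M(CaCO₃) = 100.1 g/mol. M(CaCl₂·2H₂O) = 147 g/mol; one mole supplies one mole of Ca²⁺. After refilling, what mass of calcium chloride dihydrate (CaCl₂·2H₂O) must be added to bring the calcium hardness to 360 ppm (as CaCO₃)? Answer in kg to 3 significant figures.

3.99 kg

After draining 23% and refilling: 455 × 0.77 + 14 × 0.23 = 353.57 ppm.
Deficit to target: 360 − 353.57 = 6.43 mg/L.
As CaCO₃: 6.43 mg/L × 423,000 L = 2720 g; ÷ 100.1 = 27.17 mol Ca²⁺.
Mass: 27.17 × 147 = 3994 g.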